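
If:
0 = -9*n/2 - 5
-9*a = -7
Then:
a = 7/9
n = -10/9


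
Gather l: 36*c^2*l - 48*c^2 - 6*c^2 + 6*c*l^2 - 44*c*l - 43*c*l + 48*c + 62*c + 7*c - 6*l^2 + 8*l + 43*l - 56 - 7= -54*c^2 + 117*c + l^2*(6*c - 6) + l*(36*c^2 - 87*c + 51) - 63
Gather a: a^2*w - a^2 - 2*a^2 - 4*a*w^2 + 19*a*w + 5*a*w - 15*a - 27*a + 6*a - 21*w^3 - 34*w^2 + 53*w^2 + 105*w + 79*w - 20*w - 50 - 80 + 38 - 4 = a^2*(w - 3) + a*(-4*w^2 + 24*w - 36) - 21*w^3 + 19*w^2 + 164*w - 96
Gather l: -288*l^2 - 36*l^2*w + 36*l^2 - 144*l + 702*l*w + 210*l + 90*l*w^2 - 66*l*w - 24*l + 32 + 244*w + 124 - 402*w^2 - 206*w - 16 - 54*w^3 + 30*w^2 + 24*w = l^2*(-36*w - 252) + l*(90*w^2 + 636*w + 42) - 54*w^3 - 372*w^2 + 62*w + 140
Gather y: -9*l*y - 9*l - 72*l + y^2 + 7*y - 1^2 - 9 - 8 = -81*l + y^2 + y*(7 - 9*l) - 18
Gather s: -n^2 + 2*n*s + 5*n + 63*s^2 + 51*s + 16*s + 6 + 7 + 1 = -n^2 + 5*n + 63*s^2 + s*(2*n + 67) + 14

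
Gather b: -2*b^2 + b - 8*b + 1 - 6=-2*b^2 - 7*b - 5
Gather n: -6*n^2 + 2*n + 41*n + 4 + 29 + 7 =-6*n^2 + 43*n + 40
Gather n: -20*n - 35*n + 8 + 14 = 22 - 55*n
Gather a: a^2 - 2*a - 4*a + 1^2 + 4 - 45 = a^2 - 6*a - 40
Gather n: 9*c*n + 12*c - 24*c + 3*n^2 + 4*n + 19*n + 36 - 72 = -12*c + 3*n^2 + n*(9*c + 23) - 36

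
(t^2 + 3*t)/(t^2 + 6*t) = (t + 3)/(t + 6)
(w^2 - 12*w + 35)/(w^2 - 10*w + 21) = (w - 5)/(w - 3)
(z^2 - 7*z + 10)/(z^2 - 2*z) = (z - 5)/z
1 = 1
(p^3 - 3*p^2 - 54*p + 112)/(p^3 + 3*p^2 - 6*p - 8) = (p^2 - p - 56)/(p^2 + 5*p + 4)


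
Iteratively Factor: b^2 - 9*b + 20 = (b - 5)*(b - 4)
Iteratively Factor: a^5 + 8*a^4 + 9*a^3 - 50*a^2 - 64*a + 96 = (a + 3)*(a^4 + 5*a^3 - 6*a^2 - 32*a + 32) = (a + 3)*(a + 4)*(a^3 + a^2 - 10*a + 8) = (a - 2)*(a + 3)*(a + 4)*(a^2 + 3*a - 4) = (a - 2)*(a + 3)*(a + 4)^2*(a - 1)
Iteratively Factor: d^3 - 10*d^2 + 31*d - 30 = (d - 2)*(d^2 - 8*d + 15) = (d - 5)*(d - 2)*(d - 3)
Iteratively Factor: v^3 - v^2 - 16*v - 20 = (v + 2)*(v^2 - 3*v - 10) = (v - 5)*(v + 2)*(v + 2)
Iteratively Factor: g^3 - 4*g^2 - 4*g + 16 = (g - 2)*(g^2 - 2*g - 8) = (g - 4)*(g - 2)*(g + 2)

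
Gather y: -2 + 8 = 6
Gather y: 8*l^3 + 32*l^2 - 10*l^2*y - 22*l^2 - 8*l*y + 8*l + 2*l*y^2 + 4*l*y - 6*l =8*l^3 + 10*l^2 + 2*l*y^2 + 2*l + y*(-10*l^2 - 4*l)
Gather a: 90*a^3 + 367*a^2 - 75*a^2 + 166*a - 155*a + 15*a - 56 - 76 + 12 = 90*a^3 + 292*a^2 + 26*a - 120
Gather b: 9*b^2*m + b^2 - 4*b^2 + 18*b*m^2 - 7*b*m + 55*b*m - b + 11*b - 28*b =b^2*(9*m - 3) + b*(18*m^2 + 48*m - 18)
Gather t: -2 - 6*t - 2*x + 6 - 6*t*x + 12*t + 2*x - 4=t*(6 - 6*x)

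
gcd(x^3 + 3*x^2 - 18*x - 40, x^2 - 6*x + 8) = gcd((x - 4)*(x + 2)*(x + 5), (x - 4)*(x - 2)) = x - 4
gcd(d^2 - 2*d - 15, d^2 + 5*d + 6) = d + 3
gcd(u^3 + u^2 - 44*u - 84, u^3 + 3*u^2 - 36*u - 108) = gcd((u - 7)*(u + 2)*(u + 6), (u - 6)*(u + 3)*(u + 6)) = u + 6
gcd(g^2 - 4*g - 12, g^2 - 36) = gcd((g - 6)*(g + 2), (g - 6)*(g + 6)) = g - 6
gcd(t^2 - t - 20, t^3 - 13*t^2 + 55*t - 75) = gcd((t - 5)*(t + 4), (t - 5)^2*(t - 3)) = t - 5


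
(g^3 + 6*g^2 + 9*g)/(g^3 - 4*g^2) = (g^2 + 6*g + 9)/(g*(g - 4))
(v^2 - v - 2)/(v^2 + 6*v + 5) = (v - 2)/(v + 5)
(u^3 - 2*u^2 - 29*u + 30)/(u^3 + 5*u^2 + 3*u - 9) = (u^2 - u - 30)/(u^2 + 6*u + 9)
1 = 1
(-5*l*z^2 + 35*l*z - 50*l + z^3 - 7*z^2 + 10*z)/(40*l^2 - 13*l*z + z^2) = (z^2 - 7*z + 10)/(-8*l + z)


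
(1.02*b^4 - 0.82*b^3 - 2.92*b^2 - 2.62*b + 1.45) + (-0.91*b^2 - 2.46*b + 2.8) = 1.02*b^4 - 0.82*b^3 - 3.83*b^2 - 5.08*b + 4.25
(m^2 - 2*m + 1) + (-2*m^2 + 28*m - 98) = -m^2 + 26*m - 97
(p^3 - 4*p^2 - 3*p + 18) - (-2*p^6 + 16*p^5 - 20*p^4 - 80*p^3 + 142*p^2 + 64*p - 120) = 2*p^6 - 16*p^5 + 20*p^4 + 81*p^3 - 146*p^2 - 67*p + 138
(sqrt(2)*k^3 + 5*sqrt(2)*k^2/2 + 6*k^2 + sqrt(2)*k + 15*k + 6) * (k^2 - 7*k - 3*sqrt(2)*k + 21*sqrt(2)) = sqrt(2)*k^5 - 9*sqrt(2)*k^4/2 - 69*sqrt(2)*k^3/2 + 74*sqrt(2)*k^2 + 297*sqrt(2)*k + 126*sqrt(2)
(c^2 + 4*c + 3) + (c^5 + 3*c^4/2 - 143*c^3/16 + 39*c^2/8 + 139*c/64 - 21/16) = c^5 + 3*c^4/2 - 143*c^3/16 + 47*c^2/8 + 395*c/64 + 27/16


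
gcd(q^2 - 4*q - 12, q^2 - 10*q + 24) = q - 6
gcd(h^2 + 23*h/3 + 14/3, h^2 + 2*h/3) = h + 2/3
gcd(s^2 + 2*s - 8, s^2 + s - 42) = 1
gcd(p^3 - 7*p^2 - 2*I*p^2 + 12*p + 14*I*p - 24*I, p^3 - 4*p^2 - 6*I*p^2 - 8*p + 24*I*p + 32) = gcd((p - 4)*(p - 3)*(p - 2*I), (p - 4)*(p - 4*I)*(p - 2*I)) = p^2 + p*(-4 - 2*I) + 8*I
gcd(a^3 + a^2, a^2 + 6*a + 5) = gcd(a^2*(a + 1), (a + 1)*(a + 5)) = a + 1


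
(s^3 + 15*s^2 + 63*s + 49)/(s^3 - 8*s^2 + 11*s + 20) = (s^2 + 14*s + 49)/(s^2 - 9*s + 20)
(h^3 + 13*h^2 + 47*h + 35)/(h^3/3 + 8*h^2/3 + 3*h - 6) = 3*(h^3 + 13*h^2 + 47*h + 35)/(h^3 + 8*h^2 + 9*h - 18)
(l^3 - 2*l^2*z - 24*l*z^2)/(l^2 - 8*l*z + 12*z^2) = l*(-l - 4*z)/(-l + 2*z)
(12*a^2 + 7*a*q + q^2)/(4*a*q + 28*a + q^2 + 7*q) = (3*a + q)/(q + 7)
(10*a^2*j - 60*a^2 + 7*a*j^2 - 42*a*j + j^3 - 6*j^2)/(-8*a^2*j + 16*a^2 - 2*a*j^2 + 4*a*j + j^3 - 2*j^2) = (-5*a*j + 30*a - j^2 + 6*j)/(4*a*j - 8*a - j^2 + 2*j)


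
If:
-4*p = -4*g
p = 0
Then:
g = 0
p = 0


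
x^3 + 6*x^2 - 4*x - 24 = (x - 2)*(x + 2)*(x + 6)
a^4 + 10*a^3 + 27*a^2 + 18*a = a*(a + 1)*(a + 3)*(a + 6)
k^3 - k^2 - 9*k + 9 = (k - 3)*(k - 1)*(k + 3)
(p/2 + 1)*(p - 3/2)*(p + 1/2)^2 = p^4/2 + 3*p^3/4 - 9*p^2/8 - 23*p/16 - 3/8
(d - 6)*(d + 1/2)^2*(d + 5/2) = d^4 - 5*d^3/2 - 73*d^2/4 - 127*d/8 - 15/4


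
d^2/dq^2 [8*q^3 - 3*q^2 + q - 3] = 48*q - 6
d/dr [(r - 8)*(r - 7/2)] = 2*r - 23/2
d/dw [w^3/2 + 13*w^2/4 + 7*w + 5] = 3*w^2/2 + 13*w/2 + 7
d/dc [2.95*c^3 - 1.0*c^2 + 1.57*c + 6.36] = 8.85*c^2 - 2.0*c + 1.57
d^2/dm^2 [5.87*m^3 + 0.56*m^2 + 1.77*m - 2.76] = 35.22*m + 1.12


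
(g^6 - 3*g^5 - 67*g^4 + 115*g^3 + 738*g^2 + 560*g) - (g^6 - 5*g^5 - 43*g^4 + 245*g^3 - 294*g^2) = 2*g^5 - 24*g^4 - 130*g^3 + 1032*g^2 + 560*g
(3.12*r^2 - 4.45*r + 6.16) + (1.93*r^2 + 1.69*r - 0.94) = 5.05*r^2 - 2.76*r + 5.22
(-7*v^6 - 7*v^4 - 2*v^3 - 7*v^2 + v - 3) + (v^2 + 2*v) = -7*v^6 - 7*v^4 - 2*v^3 - 6*v^2 + 3*v - 3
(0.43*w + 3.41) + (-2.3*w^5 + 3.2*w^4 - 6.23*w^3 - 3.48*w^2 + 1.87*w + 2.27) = -2.3*w^5 + 3.2*w^4 - 6.23*w^3 - 3.48*w^2 + 2.3*w + 5.68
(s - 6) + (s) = 2*s - 6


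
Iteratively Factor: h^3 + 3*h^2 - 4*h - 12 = (h + 2)*(h^2 + h - 6) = (h - 2)*(h + 2)*(h + 3)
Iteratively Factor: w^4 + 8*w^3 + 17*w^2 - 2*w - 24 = (w + 2)*(w^3 + 6*w^2 + 5*w - 12) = (w + 2)*(w + 4)*(w^2 + 2*w - 3) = (w + 2)*(w + 3)*(w + 4)*(w - 1)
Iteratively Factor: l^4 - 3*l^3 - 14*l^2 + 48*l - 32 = (l - 1)*(l^3 - 2*l^2 - 16*l + 32) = (l - 1)*(l + 4)*(l^2 - 6*l + 8) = (l - 4)*(l - 1)*(l + 4)*(l - 2)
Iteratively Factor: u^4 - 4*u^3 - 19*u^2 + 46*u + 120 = (u - 4)*(u^3 - 19*u - 30) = (u - 4)*(u + 3)*(u^2 - 3*u - 10) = (u - 5)*(u - 4)*(u + 3)*(u + 2)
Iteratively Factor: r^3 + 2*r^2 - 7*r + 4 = (r - 1)*(r^2 + 3*r - 4) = (r - 1)*(r + 4)*(r - 1)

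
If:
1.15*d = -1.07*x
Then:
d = -0.930434782608696*x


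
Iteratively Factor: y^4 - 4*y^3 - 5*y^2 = (y)*(y^3 - 4*y^2 - 5*y) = y^2*(y^2 - 4*y - 5) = y^2*(y + 1)*(y - 5)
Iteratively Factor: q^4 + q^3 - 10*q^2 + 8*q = (q)*(q^3 + q^2 - 10*q + 8) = q*(q - 2)*(q^2 + 3*q - 4) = q*(q - 2)*(q - 1)*(q + 4)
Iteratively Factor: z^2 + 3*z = (z)*(z + 3)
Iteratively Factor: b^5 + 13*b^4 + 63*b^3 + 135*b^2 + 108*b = (b + 3)*(b^4 + 10*b^3 + 33*b^2 + 36*b) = b*(b + 3)*(b^3 + 10*b^2 + 33*b + 36) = b*(b + 3)*(b + 4)*(b^2 + 6*b + 9) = b*(b + 3)^2*(b + 4)*(b + 3)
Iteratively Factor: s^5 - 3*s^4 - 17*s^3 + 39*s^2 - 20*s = (s - 1)*(s^4 - 2*s^3 - 19*s^2 + 20*s) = (s - 1)^2*(s^3 - s^2 - 20*s) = s*(s - 1)^2*(s^2 - s - 20) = s*(s - 5)*(s - 1)^2*(s + 4)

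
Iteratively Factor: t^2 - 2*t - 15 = (t + 3)*(t - 5)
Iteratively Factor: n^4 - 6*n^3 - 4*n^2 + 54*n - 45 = (n - 1)*(n^3 - 5*n^2 - 9*n + 45) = (n - 5)*(n - 1)*(n^2 - 9) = (n - 5)*(n - 3)*(n - 1)*(n + 3)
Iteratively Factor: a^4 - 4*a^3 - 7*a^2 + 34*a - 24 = (a - 4)*(a^3 - 7*a + 6) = (a - 4)*(a - 1)*(a^2 + a - 6) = (a - 4)*(a - 1)*(a + 3)*(a - 2)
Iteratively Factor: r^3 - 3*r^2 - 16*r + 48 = (r - 4)*(r^2 + r - 12) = (r - 4)*(r - 3)*(r + 4)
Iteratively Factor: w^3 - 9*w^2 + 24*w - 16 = (w - 4)*(w^2 - 5*w + 4) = (w - 4)*(w - 1)*(w - 4)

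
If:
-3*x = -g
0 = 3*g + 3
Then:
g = -1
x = -1/3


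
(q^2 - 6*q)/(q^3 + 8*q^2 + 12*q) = (q - 6)/(q^2 + 8*q + 12)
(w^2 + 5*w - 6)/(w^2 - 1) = (w + 6)/(w + 1)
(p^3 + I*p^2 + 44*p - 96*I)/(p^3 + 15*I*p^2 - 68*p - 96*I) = (p^2 - 7*I*p - 12)/(p^2 + 7*I*p - 12)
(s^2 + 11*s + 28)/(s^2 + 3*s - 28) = (s + 4)/(s - 4)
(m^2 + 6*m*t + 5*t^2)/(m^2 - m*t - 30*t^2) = (-m - t)/(-m + 6*t)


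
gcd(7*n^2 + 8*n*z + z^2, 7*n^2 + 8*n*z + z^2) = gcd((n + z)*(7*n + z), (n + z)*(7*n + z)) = 7*n^2 + 8*n*z + z^2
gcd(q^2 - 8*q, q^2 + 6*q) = q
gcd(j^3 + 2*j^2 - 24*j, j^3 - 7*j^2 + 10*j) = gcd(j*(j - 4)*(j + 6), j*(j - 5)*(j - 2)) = j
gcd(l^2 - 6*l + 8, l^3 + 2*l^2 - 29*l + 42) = l - 2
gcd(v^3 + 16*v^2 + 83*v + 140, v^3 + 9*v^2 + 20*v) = v^2 + 9*v + 20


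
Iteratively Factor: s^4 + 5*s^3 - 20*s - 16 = (s + 2)*(s^3 + 3*s^2 - 6*s - 8) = (s + 1)*(s + 2)*(s^2 + 2*s - 8) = (s + 1)*(s + 2)*(s + 4)*(s - 2)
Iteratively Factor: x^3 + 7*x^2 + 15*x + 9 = (x + 1)*(x^2 + 6*x + 9) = (x + 1)*(x + 3)*(x + 3)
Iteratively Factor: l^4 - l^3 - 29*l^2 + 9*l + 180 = (l + 3)*(l^3 - 4*l^2 - 17*l + 60) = (l - 3)*(l + 3)*(l^2 - l - 20) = (l - 5)*(l - 3)*(l + 3)*(l + 4)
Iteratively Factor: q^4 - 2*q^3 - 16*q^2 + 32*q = (q - 2)*(q^3 - 16*q) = (q - 4)*(q - 2)*(q^2 + 4*q) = (q - 4)*(q - 2)*(q + 4)*(q)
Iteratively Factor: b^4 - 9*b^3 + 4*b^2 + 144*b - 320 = (b - 5)*(b^3 - 4*b^2 - 16*b + 64) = (b - 5)*(b - 4)*(b^2 - 16) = (b - 5)*(b - 4)*(b + 4)*(b - 4)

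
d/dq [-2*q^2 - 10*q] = -4*q - 10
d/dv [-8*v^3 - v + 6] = -24*v^2 - 1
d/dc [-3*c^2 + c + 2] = 1 - 6*c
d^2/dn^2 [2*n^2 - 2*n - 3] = 4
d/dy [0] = 0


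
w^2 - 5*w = w*(w - 5)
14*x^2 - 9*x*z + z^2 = (-7*x + z)*(-2*x + z)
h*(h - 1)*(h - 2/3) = h^3 - 5*h^2/3 + 2*h/3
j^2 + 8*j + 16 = (j + 4)^2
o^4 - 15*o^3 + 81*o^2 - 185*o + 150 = (o - 5)^2*(o - 3)*(o - 2)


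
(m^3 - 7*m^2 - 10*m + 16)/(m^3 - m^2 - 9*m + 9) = (m^2 - 6*m - 16)/(m^2 - 9)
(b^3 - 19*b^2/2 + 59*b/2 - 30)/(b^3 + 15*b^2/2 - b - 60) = (b^2 - 7*b + 12)/(b^2 + 10*b + 24)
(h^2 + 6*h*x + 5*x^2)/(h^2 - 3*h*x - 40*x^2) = (-h - x)/(-h + 8*x)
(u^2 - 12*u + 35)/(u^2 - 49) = (u - 5)/(u + 7)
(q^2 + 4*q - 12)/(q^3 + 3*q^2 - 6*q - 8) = (q + 6)/(q^2 + 5*q + 4)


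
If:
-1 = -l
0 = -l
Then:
No Solution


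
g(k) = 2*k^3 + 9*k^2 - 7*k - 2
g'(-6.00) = 101.00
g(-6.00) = -68.00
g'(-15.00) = 1073.00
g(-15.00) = -4622.00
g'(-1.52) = -20.50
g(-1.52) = 22.41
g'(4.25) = 177.88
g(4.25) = 284.34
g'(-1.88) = -19.63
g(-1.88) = 29.68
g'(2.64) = 82.34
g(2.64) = 79.05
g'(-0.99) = -18.94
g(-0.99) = 11.81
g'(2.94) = 97.78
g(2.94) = 106.04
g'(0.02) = -6.64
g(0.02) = -2.14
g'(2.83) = 91.99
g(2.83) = 95.60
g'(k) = 6*k^2 + 18*k - 7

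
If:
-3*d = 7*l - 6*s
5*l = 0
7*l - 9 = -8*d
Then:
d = 9/8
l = 0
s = 9/16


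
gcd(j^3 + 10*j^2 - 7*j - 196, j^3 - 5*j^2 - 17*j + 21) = 1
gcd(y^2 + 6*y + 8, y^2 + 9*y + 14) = y + 2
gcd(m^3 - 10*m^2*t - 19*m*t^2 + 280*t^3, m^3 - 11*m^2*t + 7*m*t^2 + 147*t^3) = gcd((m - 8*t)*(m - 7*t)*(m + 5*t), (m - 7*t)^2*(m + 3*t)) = -m + 7*t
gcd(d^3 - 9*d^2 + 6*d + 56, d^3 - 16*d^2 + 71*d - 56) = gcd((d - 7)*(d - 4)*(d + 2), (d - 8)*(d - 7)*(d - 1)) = d - 7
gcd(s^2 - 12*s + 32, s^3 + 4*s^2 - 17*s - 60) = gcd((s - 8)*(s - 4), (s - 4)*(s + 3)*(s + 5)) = s - 4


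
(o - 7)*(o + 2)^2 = o^3 - 3*o^2 - 24*o - 28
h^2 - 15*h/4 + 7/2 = (h - 2)*(h - 7/4)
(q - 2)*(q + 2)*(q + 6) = q^3 + 6*q^2 - 4*q - 24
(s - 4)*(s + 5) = s^2 + s - 20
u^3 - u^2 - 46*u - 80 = (u - 8)*(u + 2)*(u + 5)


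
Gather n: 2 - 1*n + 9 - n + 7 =18 - 2*n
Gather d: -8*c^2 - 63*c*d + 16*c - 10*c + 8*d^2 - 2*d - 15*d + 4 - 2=-8*c^2 + 6*c + 8*d^2 + d*(-63*c - 17) + 2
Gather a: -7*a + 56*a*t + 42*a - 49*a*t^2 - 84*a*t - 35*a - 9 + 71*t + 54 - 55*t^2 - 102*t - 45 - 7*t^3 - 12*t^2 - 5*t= a*(-49*t^2 - 28*t) - 7*t^3 - 67*t^2 - 36*t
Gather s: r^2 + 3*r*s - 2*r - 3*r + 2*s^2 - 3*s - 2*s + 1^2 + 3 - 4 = r^2 - 5*r + 2*s^2 + s*(3*r - 5)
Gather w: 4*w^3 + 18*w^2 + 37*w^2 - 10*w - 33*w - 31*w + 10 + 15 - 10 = 4*w^3 + 55*w^2 - 74*w + 15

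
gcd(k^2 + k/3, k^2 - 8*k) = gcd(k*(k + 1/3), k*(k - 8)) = k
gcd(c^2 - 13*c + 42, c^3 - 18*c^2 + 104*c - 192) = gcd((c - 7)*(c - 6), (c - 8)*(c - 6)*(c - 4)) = c - 6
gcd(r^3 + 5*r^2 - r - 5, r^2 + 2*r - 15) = r + 5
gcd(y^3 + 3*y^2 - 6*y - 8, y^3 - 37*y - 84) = y + 4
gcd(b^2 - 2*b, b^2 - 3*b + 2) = b - 2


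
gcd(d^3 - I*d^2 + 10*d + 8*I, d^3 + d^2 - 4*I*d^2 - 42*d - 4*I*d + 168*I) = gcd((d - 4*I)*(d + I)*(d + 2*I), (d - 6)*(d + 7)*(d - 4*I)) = d - 4*I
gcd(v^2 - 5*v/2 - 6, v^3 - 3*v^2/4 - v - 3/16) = 1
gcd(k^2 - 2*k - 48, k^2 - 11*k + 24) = k - 8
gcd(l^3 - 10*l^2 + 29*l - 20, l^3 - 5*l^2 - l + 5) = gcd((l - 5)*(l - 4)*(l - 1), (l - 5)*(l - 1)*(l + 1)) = l^2 - 6*l + 5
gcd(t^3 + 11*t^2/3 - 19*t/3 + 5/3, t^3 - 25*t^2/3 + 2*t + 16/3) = t - 1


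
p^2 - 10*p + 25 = (p - 5)^2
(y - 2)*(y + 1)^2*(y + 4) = y^4 + 4*y^3 - 3*y^2 - 14*y - 8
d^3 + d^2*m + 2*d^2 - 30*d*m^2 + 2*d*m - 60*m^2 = (d + 2)*(d - 5*m)*(d + 6*m)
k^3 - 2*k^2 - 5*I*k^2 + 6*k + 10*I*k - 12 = (k - 2)*(k - 6*I)*(k + I)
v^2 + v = v*(v + 1)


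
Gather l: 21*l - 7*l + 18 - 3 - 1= 14*l + 14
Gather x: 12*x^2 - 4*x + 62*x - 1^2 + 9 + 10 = 12*x^2 + 58*x + 18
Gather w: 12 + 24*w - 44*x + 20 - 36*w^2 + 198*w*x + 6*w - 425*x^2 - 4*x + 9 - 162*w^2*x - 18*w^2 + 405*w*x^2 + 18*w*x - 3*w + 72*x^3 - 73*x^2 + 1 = w^2*(-162*x - 54) + w*(405*x^2 + 216*x + 27) + 72*x^3 - 498*x^2 - 48*x + 42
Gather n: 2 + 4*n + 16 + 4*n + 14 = 8*n + 32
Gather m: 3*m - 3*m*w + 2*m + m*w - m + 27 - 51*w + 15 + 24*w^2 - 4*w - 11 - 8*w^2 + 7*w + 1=m*(4 - 2*w) + 16*w^2 - 48*w + 32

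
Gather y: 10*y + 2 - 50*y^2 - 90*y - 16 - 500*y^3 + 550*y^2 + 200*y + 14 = -500*y^3 + 500*y^2 + 120*y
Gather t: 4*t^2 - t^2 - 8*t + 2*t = 3*t^2 - 6*t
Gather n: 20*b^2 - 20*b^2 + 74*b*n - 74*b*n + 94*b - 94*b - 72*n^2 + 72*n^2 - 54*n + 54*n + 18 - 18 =0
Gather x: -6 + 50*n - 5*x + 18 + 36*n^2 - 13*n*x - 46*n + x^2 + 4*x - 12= 36*n^2 + 4*n + x^2 + x*(-13*n - 1)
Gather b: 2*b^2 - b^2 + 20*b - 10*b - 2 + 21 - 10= b^2 + 10*b + 9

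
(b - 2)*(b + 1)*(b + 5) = b^3 + 4*b^2 - 7*b - 10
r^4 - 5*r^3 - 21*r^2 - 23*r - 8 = (r - 8)*(r + 1)^3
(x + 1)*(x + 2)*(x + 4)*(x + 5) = x^4 + 12*x^3 + 49*x^2 + 78*x + 40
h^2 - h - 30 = (h - 6)*(h + 5)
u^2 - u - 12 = (u - 4)*(u + 3)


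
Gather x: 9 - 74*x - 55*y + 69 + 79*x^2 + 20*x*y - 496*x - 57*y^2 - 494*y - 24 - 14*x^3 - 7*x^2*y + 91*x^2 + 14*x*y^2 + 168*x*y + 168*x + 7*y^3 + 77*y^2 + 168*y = -14*x^3 + x^2*(170 - 7*y) + x*(14*y^2 + 188*y - 402) + 7*y^3 + 20*y^2 - 381*y + 54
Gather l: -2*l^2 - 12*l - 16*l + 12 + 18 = -2*l^2 - 28*l + 30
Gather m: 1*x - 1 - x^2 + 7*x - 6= -x^2 + 8*x - 7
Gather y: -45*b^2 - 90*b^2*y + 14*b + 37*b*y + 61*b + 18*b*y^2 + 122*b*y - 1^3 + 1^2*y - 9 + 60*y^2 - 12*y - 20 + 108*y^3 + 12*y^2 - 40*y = -45*b^2 + 75*b + 108*y^3 + y^2*(18*b + 72) + y*(-90*b^2 + 159*b - 51) - 30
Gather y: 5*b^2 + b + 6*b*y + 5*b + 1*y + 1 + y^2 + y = 5*b^2 + 6*b + y^2 + y*(6*b + 2) + 1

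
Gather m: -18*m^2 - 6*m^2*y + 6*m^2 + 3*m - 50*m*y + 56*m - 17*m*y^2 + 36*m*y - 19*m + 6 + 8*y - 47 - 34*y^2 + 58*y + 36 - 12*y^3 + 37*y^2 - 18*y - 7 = m^2*(-6*y - 12) + m*(-17*y^2 - 14*y + 40) - 12*y^3 + 3*y^2 + 48*y - 12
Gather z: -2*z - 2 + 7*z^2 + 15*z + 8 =7*z^2 + 13*z + 6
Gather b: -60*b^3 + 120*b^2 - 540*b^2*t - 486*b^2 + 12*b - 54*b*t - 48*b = -60*b^3 + b^2*(-540*t - 366) + b*(-54*t - 36)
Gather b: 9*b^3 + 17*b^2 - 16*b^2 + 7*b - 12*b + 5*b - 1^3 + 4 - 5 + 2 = 9*b^3 + b^2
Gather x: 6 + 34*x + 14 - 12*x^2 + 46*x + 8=-12*x^2 + 80*x + 28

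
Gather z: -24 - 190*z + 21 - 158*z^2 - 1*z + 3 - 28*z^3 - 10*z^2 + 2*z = -28*z^3 - 168*z^2 - 189*z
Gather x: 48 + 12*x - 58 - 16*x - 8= -4*x - 18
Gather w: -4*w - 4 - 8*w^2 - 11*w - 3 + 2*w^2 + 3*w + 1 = -6*w^2 - 12*w - 6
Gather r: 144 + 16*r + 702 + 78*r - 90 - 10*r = 84*r + 756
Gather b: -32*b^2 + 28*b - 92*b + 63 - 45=-32*b^2 - 64*b + 18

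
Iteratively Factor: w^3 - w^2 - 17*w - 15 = (w - 5)*(w^2 + 4*w + 3) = (w - 5)*(w + 3)*(w + 1)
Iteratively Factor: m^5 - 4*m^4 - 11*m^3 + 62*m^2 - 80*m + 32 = (m - 1)*(m^4 - 3*m^3 - 14*m^2 + 48*m - 32) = (m - 2)*(m - 1)*(m^3 - m^2 - 16*m + 16) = (m - 2)*(m - 1)^2*(m^2 - 16) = (m - 4)*(m - 2)*(m - 1)^2*(m + 4)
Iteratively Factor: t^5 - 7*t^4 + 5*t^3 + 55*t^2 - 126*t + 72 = (t + 3)*(t^4 - 10*t^3 + 35*t^2 - 50*t + 24) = (t - 4)*(t + 3)*(t^3 - 6*t^2 + 11*t - 6) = (t - 4)*(t - 2)*(t + 3)*(t^2 - 4*t + 3) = (t - 4)*(t - 2)*(t - 1)*(t + 3)*(t - 3)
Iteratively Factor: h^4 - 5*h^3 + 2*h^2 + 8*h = (h - 4)*(h^3 - h^2 - 2*h) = (h - 4)*(h - 2)*(h^2 + h) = h*(h - 4)*(h - 2)*(h + 1)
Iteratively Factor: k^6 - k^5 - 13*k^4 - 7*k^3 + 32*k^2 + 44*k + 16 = (k + 2)*(k^5 - 3*k^4 - 7*k^3 + 7*k^2 + 18*k + 8) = (k + 1)*(k + 2)*(k^4 - 4*k^3 - 3*k^2 + 10*k + 8) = (k + 1)^2*(k + 2)*(k^3 - 5*k^2 + 2*k + 8) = (k + 1)^3*(k + 2)*(k^2 - 6*k + 8) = (k - 4)*(k + 1)^3*(k + 2)*(k - 2)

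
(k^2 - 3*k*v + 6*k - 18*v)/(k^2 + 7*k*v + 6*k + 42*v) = (k - 3*v)/(k + 7*v)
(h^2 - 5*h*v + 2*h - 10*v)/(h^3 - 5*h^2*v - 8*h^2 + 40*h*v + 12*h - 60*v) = (h + 2)/(h^2 - 8*h + 12)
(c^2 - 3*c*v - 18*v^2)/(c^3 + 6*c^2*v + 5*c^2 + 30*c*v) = (c^2 - 3*c*v - 18*v^2)/(c*(c^2 + 6*c*v + 5*c + 30*v))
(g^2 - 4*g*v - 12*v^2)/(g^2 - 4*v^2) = (-g + 6*v)/(-g + 2*v)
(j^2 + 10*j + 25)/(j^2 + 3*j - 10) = (j + 5)/(j - 2)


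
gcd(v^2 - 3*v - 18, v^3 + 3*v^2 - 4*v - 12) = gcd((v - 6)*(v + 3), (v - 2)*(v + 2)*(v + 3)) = v + 3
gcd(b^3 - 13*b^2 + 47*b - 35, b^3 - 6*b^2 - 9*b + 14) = b^2 - 8*b + 7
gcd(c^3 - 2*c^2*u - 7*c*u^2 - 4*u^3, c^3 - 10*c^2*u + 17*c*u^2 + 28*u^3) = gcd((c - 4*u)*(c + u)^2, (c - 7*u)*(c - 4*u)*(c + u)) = -c^2 + 3*c*u + 4*u^2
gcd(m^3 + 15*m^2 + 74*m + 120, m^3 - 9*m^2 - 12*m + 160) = m + 4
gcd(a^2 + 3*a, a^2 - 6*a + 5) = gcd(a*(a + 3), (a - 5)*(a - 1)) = 1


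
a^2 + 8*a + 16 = (a + 4)^2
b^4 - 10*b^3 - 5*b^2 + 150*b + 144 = (b - 8)*(b - 6)*(b + 1)*(b + 3)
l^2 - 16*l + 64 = (l - 8)^2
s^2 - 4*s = s*(s - 4)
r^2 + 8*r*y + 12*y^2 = (r + 2*y)*(r + 6*y)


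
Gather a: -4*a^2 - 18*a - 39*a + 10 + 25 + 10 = -4*a^2 - 57*a + 45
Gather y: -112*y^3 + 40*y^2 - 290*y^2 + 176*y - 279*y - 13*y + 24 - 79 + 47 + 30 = -112*y^3 - 250*y^2 - 116*y + 22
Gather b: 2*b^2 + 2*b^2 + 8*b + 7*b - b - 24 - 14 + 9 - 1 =4*b^2 + 14*b - 30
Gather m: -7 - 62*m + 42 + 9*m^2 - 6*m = 9*m^2 - 68*m + 35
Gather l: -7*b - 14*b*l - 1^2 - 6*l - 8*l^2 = -7*b - 8*l^2 + l*(-14*b - 6) - 1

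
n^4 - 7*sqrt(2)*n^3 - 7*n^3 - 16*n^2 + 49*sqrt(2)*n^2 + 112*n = n*(n - 7)*(n - 8*sqrt(2))*(n + sqrt(2))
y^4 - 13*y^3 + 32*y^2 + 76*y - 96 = (y - 8)*(y - 6)*(y - 1)*(y + 2)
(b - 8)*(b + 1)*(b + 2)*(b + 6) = b^4 + b^3 - 52*b^2 - 148*b - 96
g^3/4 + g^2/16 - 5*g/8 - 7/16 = (g/4 + 1/4)*(g - 7/4)*(g + 1)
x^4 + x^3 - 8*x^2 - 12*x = x*(x - 3)*(x + 2)^2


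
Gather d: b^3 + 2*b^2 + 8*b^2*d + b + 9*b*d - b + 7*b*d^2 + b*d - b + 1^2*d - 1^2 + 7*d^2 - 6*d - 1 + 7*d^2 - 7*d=b^3 + 2*b^2 - b + d^2*(7*b + 14) + d*(8*b^2 + 10*b - 12) - 2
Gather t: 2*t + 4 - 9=2*t - 5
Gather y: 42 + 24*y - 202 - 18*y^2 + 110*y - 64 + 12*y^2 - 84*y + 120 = -6*y^2 + 50*y - 104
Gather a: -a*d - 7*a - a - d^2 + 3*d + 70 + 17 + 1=a*(-d - 8) - d^2 + 3*d + 88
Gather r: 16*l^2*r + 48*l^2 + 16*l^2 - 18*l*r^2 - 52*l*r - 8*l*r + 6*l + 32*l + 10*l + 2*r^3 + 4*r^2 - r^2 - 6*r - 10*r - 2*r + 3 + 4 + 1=64*l^2 + 48*l + 2*r^3 + r^2*(3 - 18*l) + r*(16*l^2 - 60*l - 18) + 8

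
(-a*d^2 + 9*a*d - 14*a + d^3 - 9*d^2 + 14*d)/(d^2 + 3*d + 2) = (-a*d^2 + 9*a*d - 14*a + d^3 - 9*d^2 + 14*d)/(d^2 + 3*d + 2)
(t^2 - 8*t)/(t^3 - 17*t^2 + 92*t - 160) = t/(t^2 - 9*t + 20)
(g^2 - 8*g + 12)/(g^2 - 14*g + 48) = (g - 2)/(g - 8)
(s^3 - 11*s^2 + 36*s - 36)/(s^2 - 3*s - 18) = (s^2 - 5*s + 6)/(s + 3)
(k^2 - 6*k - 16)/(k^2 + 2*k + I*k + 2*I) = (k - 8)/(k + I)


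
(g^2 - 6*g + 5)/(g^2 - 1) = (g - 5)/(g + 1)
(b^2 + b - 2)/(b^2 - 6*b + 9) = (b^2 + b - 2)/(b^2 - 6*b + 9)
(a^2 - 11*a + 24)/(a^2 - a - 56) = (a - 3)/(a + 7)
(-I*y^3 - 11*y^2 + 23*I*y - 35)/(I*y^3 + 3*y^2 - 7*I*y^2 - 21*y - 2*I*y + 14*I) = (-y^3 + 11*I*y^2 + 23*y + 35*I)/(y^3 - y^2*(7 + 3*I) + y*(-2 + 21*I) + 14)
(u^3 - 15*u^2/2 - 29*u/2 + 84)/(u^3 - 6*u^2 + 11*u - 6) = (u^2 - 9*u/2 - 28)/(u^2 - 3*u + 2)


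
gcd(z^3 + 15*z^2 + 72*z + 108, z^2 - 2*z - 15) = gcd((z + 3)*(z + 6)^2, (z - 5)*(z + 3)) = z + 3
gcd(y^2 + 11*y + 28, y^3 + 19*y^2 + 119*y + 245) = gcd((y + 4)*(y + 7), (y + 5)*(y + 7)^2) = y + 7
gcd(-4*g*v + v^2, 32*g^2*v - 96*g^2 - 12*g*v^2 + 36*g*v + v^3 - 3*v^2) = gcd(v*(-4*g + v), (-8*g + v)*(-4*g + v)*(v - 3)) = -4*g + v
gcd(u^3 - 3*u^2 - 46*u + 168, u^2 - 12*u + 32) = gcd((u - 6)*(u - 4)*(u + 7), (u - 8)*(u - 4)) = u - 4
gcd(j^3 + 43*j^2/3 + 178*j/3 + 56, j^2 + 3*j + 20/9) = j + 4/3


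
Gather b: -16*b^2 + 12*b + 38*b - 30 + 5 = -16*b^2 + 50*b - 25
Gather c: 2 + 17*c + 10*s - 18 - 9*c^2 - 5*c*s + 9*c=-9*c^2 + c*(26 - 5*s) + 10*s - 16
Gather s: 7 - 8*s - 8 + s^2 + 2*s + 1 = s^2 - 6*s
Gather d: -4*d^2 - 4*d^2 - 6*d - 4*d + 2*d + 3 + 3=-8*d^2 - 8*d + 6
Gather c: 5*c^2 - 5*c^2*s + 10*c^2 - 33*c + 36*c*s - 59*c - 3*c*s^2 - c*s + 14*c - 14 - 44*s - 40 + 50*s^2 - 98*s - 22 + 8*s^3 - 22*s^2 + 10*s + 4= c^2*(15 - 5*s) + c*(-3*s^2 + 35*s - 78) + 8*s^3 + 28*s^2 - 132*s - 72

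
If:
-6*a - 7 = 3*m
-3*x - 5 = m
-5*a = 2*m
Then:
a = 14/3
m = -35/3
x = 20/9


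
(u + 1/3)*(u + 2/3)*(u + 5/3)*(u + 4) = u^4 + 20*u^3/3 + 113*u^2/9 + 214*u/27 + 40/27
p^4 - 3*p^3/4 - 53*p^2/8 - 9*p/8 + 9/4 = (p - 3)*(p - 1/2)*(p + 3/4)*(p + 2)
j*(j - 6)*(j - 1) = j^3 - 7*j^2 + 6*j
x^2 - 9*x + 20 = (x - 5)*(x - 4)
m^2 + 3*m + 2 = (m + 1)*(m + 2)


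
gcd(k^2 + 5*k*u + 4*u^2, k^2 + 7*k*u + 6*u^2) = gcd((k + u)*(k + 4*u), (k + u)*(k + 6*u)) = k + u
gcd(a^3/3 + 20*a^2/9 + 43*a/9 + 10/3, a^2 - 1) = 1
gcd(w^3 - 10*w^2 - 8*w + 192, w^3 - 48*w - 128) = w^2 - 4*w - 32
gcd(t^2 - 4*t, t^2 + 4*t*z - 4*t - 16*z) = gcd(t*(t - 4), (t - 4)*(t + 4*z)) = t - 4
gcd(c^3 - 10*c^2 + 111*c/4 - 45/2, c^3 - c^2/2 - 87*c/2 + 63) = c^2 - 15*c/2 + 9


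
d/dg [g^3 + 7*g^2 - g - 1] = 3*g^2 + 14*g - 1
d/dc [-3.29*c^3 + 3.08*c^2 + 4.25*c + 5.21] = -9.87*c^2 + 6.16*c + 4.25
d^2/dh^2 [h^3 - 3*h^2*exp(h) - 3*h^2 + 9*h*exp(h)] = -3*h^2*exp(h) - 3*h*exp(h) + 6*h + 12*exp(h) - 6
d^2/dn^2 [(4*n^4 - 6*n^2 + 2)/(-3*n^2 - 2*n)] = 4*(-18*n^6 - 36*n^5 - 24*n^4 - 18*n^3 - 27*n^2 - 18*n - 4)/(n^3*(27*n^3 + 54*n^2 + 36*n + 8))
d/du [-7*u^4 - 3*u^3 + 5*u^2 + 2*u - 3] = -28*u^3 - 9*u^2 + 10*u + 2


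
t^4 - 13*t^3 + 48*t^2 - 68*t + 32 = (t - 8)*(t - 2)^2*(t - 1)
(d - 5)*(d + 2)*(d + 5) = d^3 + 2*d^2 - 25*d - 50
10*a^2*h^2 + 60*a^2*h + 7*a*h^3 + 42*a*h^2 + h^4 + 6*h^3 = h*(2*a + h)*(5*a + h)*(h + 6)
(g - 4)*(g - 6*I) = g^2 - 4*g - 6*I*g + 24*I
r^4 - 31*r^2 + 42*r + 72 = (r - 4)*(r - 3)*(r + 1)*(r + 6)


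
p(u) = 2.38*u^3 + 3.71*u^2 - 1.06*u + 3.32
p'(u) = 7.14*u^2 + 7.42*u - 1.06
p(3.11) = 107.50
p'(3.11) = 91.07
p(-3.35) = -40.97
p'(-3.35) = 54.21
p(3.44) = 140.46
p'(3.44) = 108.96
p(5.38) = 475.62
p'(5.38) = 245.52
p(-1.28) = 5.76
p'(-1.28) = 1.14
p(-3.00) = -24.37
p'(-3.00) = 40.94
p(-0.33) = 3.99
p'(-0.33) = -2.73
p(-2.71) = -13.93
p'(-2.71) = 31.27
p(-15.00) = -7178.53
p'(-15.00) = 1494.14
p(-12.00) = -3562.36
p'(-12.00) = 938.06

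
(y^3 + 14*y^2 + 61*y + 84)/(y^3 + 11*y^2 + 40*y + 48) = (y + 7)/(y + 4)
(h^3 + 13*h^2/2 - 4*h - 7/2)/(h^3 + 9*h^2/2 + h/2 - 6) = (2*h^2 + 15*h + 7)/(2*h^2 + 11*h + 12)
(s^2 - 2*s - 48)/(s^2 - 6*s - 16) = (s + 6)/(s + 2)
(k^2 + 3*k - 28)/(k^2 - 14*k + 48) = (k^2 + 3*k - 28)/(k^2 - 14*k + 48)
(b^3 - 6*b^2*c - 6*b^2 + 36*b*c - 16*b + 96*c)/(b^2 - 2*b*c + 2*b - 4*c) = (b^2 - 6*b*c - 8*b + 48*c)/(b - 2*c)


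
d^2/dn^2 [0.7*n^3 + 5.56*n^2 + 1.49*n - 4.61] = 4.2*n + 11.12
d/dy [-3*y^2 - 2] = -6*y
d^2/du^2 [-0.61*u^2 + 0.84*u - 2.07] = -1.22000000000000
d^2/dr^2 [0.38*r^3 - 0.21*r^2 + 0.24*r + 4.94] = 2.28*r - 0.42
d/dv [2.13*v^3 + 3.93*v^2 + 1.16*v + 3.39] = 6.39*v^2 + 7.86*v + 1.16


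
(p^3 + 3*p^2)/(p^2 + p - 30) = p^2*(p + 3)/(p^2 + p - 30)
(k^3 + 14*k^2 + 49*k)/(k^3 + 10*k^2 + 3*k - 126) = k*(k + 7)/(k^2 + 3*k - 18)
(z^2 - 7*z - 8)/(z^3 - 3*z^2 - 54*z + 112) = (z + 1)/(z^2 + 5*z - 14)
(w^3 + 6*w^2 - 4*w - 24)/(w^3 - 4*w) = (w + 6)/w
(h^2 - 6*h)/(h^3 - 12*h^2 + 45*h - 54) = h/(h^2 - 6*h + 9)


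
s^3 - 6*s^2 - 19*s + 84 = (s - 7)*(s - 3)*(s + 4)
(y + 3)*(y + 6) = y^2 + 9*y + 18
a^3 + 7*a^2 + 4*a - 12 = (a - 1)*(a + 2)*(a + 6)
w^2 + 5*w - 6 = (w - 1)*(w + 6)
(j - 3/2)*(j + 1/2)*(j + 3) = j^3 + 2*j^2 - 15*j/4 - 9/4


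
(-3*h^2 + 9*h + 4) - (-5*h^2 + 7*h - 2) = 2*h^2 + 2*h + 6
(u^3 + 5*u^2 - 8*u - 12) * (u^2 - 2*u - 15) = u^5 + 3*u^4 - 33*u^3 - 71*u^2 + 144*u + 180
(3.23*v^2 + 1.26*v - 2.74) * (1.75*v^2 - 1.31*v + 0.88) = 5.6525*v^4 - 2.0263*v^3 - 3.6032*v^2 + 4.6982*v - 2.4112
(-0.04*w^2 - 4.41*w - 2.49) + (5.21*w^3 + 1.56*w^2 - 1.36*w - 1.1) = 5.21*w^3 + 1.52*w^2 - 5.77*w - 3.59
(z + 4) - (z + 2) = 2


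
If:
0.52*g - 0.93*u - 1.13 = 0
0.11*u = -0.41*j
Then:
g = 1.78846153846154*u + 2.17307692307692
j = -0.268292682926829*u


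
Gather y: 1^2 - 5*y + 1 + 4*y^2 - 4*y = 4*y^2 - 9*y + 2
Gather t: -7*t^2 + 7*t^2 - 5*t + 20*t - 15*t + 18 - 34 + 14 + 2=0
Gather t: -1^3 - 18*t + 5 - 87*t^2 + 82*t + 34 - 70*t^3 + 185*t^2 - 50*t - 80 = -70*t^3 + 98*t^2 + 14*t - 42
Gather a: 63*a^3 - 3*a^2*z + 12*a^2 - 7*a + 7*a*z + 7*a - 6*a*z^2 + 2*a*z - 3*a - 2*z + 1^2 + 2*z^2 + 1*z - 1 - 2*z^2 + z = 63*a^3 + a^2*(12 - 3*z) + a*(-6*z^2 + 9*z - 3)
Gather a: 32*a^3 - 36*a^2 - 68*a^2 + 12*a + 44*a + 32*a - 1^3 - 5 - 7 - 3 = 32*a^3 - 104*a^2 + 88*a - 16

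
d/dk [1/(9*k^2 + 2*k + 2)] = 2*(-9*k - 1)/(9*k^2 + 2*k + 2)^2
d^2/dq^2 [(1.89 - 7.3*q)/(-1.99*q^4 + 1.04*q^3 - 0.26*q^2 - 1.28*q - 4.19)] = (346.90476*q^7 - 391.42106*q^6 + 187.38252*q^5 - 165.543516*q^4 - 1208.020056*q^3 + 585.163092*q^2 - 100.904856*q - 80.37794)/(7.880599*q^12 - 12.355512*q^11 + 9.54603*q^10 + 10.853344*q^9 + 35.131149*q^8 - 44.11368*q^7 + 34.3253*q^6 + 52.386528*q^5 + 73.471233*q^4 - 44.311288*q^3 + 34.288446*q^2 + 67.415424*q + 73.560059)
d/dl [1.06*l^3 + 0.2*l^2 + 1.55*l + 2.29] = 3.18*l^2 + 0.4*l + 1.55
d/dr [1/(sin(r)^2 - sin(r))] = (-2/tan(r) + cos(r)/sin(r)^2)/(sin(r) - 1)^2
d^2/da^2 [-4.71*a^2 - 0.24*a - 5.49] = -9.42000000000000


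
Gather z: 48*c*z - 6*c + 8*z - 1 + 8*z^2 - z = -6*c + 8*z^2 + z*(48*c + 7) - 1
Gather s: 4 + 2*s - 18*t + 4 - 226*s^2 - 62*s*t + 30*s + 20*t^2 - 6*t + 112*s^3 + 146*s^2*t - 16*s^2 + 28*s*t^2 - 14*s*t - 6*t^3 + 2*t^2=112*s^3 + s^2*(146*t - 242) + s*(28*t^2 - 76*t + 32) - 6*t^3 + 22*t^2 - 24*t + 8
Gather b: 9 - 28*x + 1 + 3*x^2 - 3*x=3*x^2 - 31*x + 10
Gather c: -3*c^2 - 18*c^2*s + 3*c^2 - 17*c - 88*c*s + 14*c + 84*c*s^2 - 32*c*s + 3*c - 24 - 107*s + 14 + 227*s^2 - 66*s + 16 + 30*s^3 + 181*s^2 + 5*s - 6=-18*c^2*s + c*(84*s^2 - 120*s) + 30*s^3 + 408*s^2 - 168*s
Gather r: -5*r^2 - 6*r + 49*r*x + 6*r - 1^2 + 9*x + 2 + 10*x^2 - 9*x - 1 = -5*r^2 + 49*r*x + 10*x^2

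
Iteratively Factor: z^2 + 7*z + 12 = (z + 3)*(z + 4)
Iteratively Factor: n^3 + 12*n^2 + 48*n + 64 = (n + 4)*(n^2 + 8*n + 16) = (n + 4)^2*(n + 4)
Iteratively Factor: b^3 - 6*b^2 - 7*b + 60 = (b - 4)*(b^2 - 2*b - 15) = (b - 4)*(b + 3)*(b - 5)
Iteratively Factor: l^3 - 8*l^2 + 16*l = (l - 4)*(l^2 - 4*l) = l*(l - 4)*(l - 4)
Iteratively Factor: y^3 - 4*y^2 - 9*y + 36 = (y - 3)*(y^2 - y - 12) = (y - 3)*(y + 3)*(y - 4)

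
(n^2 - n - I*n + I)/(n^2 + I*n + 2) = (n - 1)/(n + 2*I)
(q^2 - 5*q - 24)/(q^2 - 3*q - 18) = (q - 8)/(q - 6)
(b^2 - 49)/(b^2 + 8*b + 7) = (b - 7)/(b + 1)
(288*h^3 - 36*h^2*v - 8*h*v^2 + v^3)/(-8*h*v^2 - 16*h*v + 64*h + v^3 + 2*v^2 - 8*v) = (-36*h^2 + v^2)/(v^2 + 2*v - 8)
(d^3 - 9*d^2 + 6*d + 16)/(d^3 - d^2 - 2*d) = (d - 8)/d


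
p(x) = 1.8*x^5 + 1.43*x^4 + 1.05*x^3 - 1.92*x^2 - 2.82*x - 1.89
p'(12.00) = 196912.86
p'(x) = 9.0*x^4 + 5.72*x^3 + 3.15*x^2 - 3.84*x - 2.82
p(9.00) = 116253.09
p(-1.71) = -22.02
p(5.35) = 9149.73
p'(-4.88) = 4530.32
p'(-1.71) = 61.31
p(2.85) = 431.58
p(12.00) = 479052.27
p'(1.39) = 46.89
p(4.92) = 6089.89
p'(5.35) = 8315.93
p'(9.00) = 63436.65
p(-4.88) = -4326.52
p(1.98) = 69.91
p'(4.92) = 6009.31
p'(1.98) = 184.65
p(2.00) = 73.67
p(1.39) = 7.98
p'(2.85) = 738.01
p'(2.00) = 191.86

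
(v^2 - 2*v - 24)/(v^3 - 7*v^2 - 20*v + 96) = (v - 6)/(v^2 - 11*v + 24)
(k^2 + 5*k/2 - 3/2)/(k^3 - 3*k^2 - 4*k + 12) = (2*k^2 + 5*k - 3)/(2*(k^3 - 3*k^2 - 4*k + 12))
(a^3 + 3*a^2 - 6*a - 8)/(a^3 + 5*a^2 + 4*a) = (a - 2)/a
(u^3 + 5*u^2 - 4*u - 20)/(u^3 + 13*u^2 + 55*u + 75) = (u^2 - 4)/(u^2 + 8*u + 15)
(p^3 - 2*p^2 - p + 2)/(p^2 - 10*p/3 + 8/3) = 3*(p^2 - 1)/(3*p - 4)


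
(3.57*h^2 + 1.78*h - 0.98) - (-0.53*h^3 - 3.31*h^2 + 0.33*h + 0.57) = 0.53*h^3 + 6.88*h^2 + 1.45*h - 1.55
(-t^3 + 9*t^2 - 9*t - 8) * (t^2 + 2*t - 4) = -t^5 + 7*t^4 + 13*t^3 - 62*t^2 + 20*t + 32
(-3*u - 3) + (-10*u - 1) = -13*u - 4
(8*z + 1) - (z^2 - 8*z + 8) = -z^2 + 16*z - 7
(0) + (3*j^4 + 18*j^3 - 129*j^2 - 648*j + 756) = 3*j^4 + 18*j^3 - 129*j^2 - 648*j + 756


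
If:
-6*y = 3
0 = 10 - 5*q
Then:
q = 2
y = -1/2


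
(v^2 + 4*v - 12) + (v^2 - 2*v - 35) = 2*v^2 + 2*v - 47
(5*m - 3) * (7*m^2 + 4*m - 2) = 35*m^3 - m^2 - 22*m + 6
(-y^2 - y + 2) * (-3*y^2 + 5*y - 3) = 3*y^4 - 2*y^3 - 8*y^2 + 13*y - 6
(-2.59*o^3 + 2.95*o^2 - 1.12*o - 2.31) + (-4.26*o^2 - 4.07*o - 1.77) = -2.59*o^3 - 1.31*o^2 - 5.19*o - 4.08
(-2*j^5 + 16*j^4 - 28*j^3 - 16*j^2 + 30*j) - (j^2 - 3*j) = -2*j^5 + 16*j^4 - 28*j^3 - 17*j^2 + 33*j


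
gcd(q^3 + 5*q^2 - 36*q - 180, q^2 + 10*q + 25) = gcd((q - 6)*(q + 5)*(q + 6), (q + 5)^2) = q + 5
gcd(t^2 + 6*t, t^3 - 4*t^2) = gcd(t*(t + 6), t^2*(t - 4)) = t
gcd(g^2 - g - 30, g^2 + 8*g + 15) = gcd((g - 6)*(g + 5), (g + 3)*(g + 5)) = g + 5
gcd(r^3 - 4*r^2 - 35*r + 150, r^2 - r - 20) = r - 5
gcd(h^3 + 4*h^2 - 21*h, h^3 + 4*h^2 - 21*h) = h^3 + 4*h^2 - 21*h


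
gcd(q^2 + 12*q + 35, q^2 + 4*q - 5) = q + 5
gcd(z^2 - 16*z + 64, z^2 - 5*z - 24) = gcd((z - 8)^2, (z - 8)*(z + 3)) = z - 8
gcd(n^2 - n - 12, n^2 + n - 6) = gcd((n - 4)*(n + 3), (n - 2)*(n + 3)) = n + 3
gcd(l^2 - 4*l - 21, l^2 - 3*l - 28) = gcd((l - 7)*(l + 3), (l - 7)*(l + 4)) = l - 7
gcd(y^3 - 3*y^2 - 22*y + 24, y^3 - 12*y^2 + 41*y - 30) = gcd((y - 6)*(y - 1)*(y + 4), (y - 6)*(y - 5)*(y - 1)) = y^2 - 7*y + 6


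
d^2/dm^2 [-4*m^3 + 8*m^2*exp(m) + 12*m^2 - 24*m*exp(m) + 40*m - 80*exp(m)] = 8*m^2*exp(m) + 8*m*exp(m) - 24*m - 112*exp(m) + 24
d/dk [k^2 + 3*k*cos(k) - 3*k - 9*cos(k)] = -3*k*sin(k) + 2*k + 9*sin(k) + 3*cos(k) - 3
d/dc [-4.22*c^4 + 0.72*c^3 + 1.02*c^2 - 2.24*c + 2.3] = -16.88*c^3 + 2.16*c^2 + 2.04*c - 2.24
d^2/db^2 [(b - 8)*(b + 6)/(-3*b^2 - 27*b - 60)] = 2*(11*b^3 + 204*b^2 + 1176*b + 2168)/(3*(b^6 + 27*b^5 + 303*b^4 + 1809*b^3 + 6060*b^2 + 10800*b + 8000))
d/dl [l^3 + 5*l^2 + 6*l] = 3*l^2 + 10*l + 6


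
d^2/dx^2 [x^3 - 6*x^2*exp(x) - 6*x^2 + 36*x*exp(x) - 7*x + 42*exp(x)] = -6*x^2*exp(x) + 12*x*exp(x) + 6*x + 102*exp(x) - 12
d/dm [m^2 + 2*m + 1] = 2*m + 2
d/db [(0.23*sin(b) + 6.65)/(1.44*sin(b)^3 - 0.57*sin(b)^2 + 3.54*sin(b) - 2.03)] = (-0.6624*sin(b)^3 - 28.5969*sin(b)^2 + 7.581*sin(b) - 24.0079)*cos(b)/(2.0736*sin(b)^6 - 1.6416*sin(b)^5 + 10.5201*sin(b)^4 - 9.882*sin(b)^3 + 14.8458*sin(b)^2 - 14.3724*sin(b) + 4.1209)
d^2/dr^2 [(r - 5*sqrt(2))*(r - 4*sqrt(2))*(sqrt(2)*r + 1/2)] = 6*sqrt(2)*r - 35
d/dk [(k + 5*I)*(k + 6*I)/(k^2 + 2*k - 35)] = (k^2*(2 - 11*I) - 10*k + 60 - 385*I)/(k^4 + 4*k^3 - 66*k^2 - 140*k + 1225)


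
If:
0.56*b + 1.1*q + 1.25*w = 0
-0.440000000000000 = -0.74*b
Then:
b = 0.59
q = -1.13636363636364*w - 0.302702702702703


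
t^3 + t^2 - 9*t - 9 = (t - 3)*(t + 1)*(t + 3)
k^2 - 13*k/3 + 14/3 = (k - 7/3)*(k - 2)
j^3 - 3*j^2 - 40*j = j*(j - 8)*(j + 5)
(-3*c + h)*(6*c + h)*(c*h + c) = -18*c^3*h - 18*c^3 + 3*c^2*h^2 + 3*c^2*h + c*h^3 + c*h^2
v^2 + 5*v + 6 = (v + 2)*(v + 3)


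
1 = 1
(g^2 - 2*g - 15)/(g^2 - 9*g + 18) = (g^2 - 2*g - 15)/(g^2 - 9*g + 18)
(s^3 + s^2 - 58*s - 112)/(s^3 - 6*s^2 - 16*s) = (s + 7)/s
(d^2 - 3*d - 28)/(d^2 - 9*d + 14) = (d + 4)/(d - 2)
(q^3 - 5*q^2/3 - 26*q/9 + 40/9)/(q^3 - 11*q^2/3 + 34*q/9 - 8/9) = (3*q + 5)/(3*q - 1)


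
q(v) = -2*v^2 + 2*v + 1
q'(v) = 2 - 4*v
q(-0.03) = 0.94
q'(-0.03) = 2.12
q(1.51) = -0.54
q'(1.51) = -4.04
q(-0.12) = 0.73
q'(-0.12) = 2.48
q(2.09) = -3.56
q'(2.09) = -6.36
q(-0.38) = -0.05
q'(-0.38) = 3.52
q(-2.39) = -15.20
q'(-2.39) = 11.56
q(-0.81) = -1.93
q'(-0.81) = 5.24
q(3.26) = -13.74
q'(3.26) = -11.04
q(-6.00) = -83.00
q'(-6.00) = 26.00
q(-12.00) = -311.00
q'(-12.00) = 50.00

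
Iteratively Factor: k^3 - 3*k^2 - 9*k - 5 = (k + 1)*(k^2 - 4*k - 5) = (k - 5)*(k + 1)*(k + 1)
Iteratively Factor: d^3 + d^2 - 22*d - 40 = (d - 5)*(d^2 + 6*d + 8) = (d - 5)*(d + 4)*(d + 2)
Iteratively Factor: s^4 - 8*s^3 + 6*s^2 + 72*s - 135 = (s - 3)*(s^3 - 5*s^2 - 9*s + 45) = (s - 3)*(s + 3)*(s^2 - 8*s + 15) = (s - 5)*(s - 3)*(s + 3)*(s - 3)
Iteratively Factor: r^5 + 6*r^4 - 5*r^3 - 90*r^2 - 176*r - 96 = (r + 3)*(r^4 + 3*r^3 - 14*r^2 - 48*r - 32) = (r + 2)*(r + 3)*(r^3 + r^2 - 16*r - 16) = (r + 2)*(r + 3)*(r + 4)*(r^2 - 3*r - 4) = (r + 1)*(r + 2)*(r + 3)*(r + 4)*(r - 4)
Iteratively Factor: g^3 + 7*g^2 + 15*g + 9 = (g + 3)*(g^2 + 4*g + 3) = (g + 1)*(g + 3)*(g + 3)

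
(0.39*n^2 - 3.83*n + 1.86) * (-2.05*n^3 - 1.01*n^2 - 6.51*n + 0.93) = -0.7995*n^5 + 7.4576*n^4 - 2.4836*n^3 + 23.4174*n^2 - 15.6705*n + 1.7298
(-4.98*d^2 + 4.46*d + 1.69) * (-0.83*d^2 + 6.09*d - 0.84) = 4.1334*d^4 - 34.03*d^3 + 29.9419*d^2 + 6.5457*d - 1.4196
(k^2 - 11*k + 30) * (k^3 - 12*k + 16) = k^5 - 11*k^4 + 18*k^3 + 148*k^2 - 536*k + 480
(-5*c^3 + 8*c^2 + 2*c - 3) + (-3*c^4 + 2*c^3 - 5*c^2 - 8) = -3*c^4 - 3*c^3 + 3*c^2 + 2*c - 11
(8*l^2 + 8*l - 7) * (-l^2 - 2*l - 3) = -8*l^4 - 24*l^3 - 33*l^2 - 10*l + 21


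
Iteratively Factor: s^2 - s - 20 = (s + 4)*(s - 5)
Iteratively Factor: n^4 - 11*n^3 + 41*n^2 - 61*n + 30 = (n - 5)*(n^3 - 6*n^2 + 11*n - 6) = (n - 5)*(n - 2)*(n^2 - 4*n + 3) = (n - 5)*(n - 2)*(n - 1)*(n - 3)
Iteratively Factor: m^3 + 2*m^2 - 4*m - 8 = (m + 2)*(m^2 - 4) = (m - 2)*(m + 2)*(m + 2)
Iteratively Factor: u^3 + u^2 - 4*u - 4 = (u - 2)*(u^2 + 3*u + 2) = (u - 2)*(u + 2)*(u + 1)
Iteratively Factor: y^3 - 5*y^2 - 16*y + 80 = (y - 5)*(y^2 - 16) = (y - 5)*(y - 4)*(y + 4)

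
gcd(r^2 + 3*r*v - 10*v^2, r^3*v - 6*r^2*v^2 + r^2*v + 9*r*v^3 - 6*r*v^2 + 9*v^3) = 1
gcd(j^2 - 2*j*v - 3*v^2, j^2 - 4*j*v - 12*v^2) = 1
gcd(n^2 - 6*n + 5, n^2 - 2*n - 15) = n - 5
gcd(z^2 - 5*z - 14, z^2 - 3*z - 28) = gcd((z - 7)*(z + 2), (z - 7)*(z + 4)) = z - 7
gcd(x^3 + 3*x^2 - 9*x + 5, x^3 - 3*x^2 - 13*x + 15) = x - 1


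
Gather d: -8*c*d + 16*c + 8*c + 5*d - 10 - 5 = 24*c + d*(5 - 8*c) - 15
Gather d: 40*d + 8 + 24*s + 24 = 40*d + 24*s + 32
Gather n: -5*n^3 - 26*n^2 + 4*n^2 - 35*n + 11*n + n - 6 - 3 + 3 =-5*n^3 - 22*n^2 - 23*n - 6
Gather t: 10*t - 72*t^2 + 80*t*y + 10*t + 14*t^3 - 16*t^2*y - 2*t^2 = 14*t^3 + t^2*(-16*y - 74) + t*(80*y + 20)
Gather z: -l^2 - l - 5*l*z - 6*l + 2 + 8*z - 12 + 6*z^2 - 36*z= -l^2 - 7*l + 6*z^2 + z*(-5*l - 28) - 10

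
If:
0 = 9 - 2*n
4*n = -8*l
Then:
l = -9/4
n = 9/2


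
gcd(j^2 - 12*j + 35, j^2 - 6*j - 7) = j - 7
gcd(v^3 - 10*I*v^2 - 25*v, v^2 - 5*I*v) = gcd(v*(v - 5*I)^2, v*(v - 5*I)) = v^2 - 5*I*v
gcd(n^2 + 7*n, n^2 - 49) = n + 7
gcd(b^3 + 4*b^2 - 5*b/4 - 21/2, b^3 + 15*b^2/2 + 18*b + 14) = b^2 + 11*b/2 + 7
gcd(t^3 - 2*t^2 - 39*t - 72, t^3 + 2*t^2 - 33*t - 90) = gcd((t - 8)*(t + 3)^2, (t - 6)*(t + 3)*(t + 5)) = t + 3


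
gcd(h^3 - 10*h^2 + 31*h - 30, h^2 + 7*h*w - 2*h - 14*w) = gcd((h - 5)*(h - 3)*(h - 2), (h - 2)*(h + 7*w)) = h - 2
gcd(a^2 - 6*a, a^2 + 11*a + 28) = 1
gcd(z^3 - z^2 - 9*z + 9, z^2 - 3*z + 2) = z - 1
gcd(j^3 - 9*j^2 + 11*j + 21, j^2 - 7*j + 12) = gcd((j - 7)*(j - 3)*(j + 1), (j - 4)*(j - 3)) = j - 3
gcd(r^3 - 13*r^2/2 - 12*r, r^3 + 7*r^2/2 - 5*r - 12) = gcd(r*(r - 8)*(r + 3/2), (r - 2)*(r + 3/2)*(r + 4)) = r + 3/2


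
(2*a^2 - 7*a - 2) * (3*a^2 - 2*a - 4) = 6*a^4 - 25*a^3 + 32*a + 8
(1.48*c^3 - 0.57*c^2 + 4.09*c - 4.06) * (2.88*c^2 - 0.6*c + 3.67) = 4.2624*c^5 - 2.5296*c^4 + 17.5528*c^3 - 16.2387*c^2 + 17.4463*c - 14.9002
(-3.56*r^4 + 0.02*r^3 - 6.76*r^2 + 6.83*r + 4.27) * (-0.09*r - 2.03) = 0.3204*r^5 + 7.225*r^4 + 0.5678*r^3 + 13.1081*r^2 - 14.2492*r - 8.6681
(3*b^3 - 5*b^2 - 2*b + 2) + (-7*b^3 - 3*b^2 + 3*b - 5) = -4*b^3 - 8*b^2 + b - 3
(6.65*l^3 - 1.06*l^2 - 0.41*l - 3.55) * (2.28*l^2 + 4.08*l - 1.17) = 15.162*l^5 + 24.7152*l^4 - 13.0401*l^3 - 8.5266*l^2 - 14.0043*l + 4.1535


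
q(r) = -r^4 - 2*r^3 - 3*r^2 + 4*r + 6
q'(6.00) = -1112.00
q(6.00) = -1806.00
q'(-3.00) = 76.00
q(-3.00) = -60.00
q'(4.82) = -612.24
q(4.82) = -808.12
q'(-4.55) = 283.87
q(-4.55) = -314.51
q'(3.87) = -340.92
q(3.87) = -363.68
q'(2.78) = -144.99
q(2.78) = -108.76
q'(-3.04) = 79.17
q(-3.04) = -63.10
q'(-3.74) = 151.77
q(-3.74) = -141.95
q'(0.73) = -5.13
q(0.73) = 6.26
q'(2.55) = -116.64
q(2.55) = -78.75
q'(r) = -4*r^3 - 6*r^2 - 6*r + 4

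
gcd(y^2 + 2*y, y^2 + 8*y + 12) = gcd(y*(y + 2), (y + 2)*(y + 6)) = y + 2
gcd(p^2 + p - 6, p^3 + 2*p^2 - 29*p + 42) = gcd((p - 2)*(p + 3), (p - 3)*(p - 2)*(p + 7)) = p - 2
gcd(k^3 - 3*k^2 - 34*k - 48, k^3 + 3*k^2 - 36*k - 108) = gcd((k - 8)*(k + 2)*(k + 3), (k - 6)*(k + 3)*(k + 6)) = k + 3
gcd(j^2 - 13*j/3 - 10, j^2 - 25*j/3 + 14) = j - 6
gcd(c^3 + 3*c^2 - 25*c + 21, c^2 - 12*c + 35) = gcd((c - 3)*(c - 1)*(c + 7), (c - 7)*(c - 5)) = 1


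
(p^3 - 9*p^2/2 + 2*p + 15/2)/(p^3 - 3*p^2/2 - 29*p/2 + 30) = (p + 1)/(p + 4)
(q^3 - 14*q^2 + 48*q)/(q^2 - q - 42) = q*(-q^2 + 14*q - 48)/(-q^2 + q + 42)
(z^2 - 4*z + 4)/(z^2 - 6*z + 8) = (z - 2)/(z - 4)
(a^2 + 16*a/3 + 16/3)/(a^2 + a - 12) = (a + 4/3)/(a - 3)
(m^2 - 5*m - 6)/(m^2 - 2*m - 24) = (m + 1)/(m + 4)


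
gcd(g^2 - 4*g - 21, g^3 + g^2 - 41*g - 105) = g^2 - 4*g - 21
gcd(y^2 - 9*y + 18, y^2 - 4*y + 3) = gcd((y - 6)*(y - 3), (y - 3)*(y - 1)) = y - 3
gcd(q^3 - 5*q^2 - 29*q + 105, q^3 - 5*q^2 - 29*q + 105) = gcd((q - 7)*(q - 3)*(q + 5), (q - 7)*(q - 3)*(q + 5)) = q^3 - 5*q^2 - 29*q + 105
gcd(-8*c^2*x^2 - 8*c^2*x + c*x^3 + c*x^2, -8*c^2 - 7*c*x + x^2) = -8*c + x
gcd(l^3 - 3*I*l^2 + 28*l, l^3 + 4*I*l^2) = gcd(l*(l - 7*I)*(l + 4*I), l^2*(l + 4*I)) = l^2 + 4*I*l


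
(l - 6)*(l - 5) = l^2 - 11*l + 30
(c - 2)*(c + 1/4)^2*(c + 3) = c^4 + 3*c^3/2 - 87*c^2/16 - 47*c/16 - 3/8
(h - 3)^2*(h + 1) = h^3 - 5*h^2 + 3*h + 9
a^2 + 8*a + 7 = (a + 1)*(a + 7)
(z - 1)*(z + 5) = z^2 + 4*z - 5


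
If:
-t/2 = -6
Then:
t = 12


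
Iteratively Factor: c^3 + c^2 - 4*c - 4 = (c + 1)*(c^2 - 4) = (c + 1)*(c + 2)*(c - 2)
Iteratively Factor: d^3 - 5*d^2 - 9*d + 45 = (d + 3)*(d^2 - 8*d + 15) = (d - 5)*(d + 3)*(d - 3)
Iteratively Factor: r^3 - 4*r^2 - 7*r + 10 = (r + 2)*(r^2 - 6*r + 5) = (r - 1)*(r + 2)*(r - 5)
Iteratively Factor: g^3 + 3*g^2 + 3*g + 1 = (g + 1)*(g^2 + 2*g + 1) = (g + 1)^2*(g + 1)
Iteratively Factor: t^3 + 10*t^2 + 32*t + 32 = (t + 4)*(t^2 + 6*t + 8) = (t + 4)^2*(t + 2)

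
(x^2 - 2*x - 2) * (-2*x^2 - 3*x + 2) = -2*x^4 + x^3 + 12*x^2 + 2*x - 4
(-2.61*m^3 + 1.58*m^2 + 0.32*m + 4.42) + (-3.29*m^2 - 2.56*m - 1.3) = -2.61*m^3 - 1.71*m^2 - 2.24*m + 3.12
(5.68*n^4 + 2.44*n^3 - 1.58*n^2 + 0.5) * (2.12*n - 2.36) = 12.0416*n^5 - 8.232*n^4 - 9.108*n^3 + 3.7288*n^2 + 1.06*n - 1.18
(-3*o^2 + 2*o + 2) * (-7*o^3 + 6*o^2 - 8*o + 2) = 21*o^5 - 32*o^4 + 22*o^3 - 10*o^2 - 12*o + 4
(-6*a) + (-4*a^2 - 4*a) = -4*a^2 - 10*a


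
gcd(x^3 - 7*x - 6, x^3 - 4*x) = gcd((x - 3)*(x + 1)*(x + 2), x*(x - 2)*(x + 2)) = x + 2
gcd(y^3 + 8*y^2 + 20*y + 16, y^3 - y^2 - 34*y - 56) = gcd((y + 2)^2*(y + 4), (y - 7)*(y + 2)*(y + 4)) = y^2 + 6*y + 8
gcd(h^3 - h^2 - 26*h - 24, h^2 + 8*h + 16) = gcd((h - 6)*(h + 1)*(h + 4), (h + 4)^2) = h + 4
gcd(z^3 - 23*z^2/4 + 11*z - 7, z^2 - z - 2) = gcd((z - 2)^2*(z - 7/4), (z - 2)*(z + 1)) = z - 2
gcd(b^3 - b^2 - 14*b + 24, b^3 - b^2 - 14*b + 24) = b^3 - b^2 - 14*b + 24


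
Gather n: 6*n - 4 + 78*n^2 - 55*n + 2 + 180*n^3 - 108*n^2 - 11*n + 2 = 180*n^3 - 30*n^2 - 60*n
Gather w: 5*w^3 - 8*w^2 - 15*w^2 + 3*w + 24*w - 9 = 5*w^3 - 23*w^2 + 27*w - 9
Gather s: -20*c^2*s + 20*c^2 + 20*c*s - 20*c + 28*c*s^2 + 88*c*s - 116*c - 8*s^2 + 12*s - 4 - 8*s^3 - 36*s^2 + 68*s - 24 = 20*c^2 - 136*c - 8*s^3 + s^2*(28*c - 44) + s*(-20*c^2 + 108*c + 80) - 28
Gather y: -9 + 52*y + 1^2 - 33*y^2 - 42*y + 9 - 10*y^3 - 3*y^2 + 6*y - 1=-10*y^3 - 36*y^2 + 16*y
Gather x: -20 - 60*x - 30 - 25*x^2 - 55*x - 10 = -25*x^2 - 115*x - 60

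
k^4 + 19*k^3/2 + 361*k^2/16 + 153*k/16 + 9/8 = (k + 1/4)^2*(k + 3)*(k + 6)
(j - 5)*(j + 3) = j^2 - 2*j - 15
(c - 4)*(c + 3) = c^2 - c - 12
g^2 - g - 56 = (g - 8)*(g + 7)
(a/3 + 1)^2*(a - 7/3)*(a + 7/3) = a^4/9 + 2*a^3/3 + 32*a^2/81 - 98*a/27 - 49/9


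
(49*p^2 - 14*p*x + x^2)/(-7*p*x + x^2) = (-7*p + x)/x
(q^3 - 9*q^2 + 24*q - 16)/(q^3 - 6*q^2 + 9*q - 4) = (q - 4)/(q - 1)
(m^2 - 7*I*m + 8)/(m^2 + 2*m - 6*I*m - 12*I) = (m^2 - 7*I*m + 8)/(m^2 + m*(2 - 6*I) - 12*I)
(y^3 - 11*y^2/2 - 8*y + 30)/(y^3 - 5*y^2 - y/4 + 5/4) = 2*(2*y^3 - 11*y^2 - 16*y + 60)/(4*y^3 - 20*y^2 - y + 5)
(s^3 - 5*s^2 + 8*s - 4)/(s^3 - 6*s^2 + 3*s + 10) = (s^2 - 3*s + 2)/(s^2 - 4*s - 5)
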